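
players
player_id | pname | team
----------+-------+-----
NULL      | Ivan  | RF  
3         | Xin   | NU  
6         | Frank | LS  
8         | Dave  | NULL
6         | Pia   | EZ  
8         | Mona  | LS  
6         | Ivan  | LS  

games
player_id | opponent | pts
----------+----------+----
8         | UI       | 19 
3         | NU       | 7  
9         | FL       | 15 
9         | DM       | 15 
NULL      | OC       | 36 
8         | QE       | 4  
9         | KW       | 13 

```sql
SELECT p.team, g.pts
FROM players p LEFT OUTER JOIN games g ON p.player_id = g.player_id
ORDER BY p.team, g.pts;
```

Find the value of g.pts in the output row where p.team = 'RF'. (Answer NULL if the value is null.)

LEFT JOIN keeps every row from `players`; unmatched rows get NULL for `games`'s columns.
Matching on p.player_id = g.player_id. A NULL in a compared column never satisfies the condition.
- p row (player_id=NULL): no match → kept, g columns NULL.
- p row (player_id=3): matches 1 g row(s) → 1 output row(s).
- p row (player_id=6): no match → kept, g columns NULL.
- p row (player_id=8): matches 2 g row(s) → 2 output row(s).
- p row (player_id=6): no match → kept, g columns NULL.
- p row (player_id=8): matches 2 g row(s) → 2 output row(s).
- p row (player_id=6): no match → kept, g columns NULL.

NULL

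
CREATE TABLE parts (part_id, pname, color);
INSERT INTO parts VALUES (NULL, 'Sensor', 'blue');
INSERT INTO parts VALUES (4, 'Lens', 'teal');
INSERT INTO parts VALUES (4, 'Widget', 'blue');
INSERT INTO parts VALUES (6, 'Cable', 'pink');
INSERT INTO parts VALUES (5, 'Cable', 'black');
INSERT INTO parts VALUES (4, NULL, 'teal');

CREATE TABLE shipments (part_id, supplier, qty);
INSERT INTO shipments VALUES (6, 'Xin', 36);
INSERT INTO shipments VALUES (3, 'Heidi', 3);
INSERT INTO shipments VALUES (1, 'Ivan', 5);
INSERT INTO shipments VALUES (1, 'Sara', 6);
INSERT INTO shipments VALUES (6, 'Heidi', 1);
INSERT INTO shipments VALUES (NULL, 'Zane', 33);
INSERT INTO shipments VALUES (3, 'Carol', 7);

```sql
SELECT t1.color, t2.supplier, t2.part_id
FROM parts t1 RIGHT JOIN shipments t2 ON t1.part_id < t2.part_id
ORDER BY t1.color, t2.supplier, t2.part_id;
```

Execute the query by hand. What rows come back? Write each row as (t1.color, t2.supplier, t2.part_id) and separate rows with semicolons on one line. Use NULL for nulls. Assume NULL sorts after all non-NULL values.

(black, Heidi, 6); (black, Xin, 6); (blue, Heidi, 6); (blue, Xin, 6); (teal, Heidi, 6); (teal, Heidi, 6); (teal, Xin, 6); (teal, Xin, 6); (NULL, Carol, 3); (NULL, Heidi, 3); (NULL, Ivan, 1); (NULL, Sara, 1); (NULL, Zane, NULL)

RIGHT JOIN keeps every row from `shipments`; unmatched rows get NULL for `parts`'s columns.
Matching on t1.part_id < t2.part_id. A NULL in a compared column never satisfies the condition.
Matched pairs: 8; unmatched t2 rows kept: 5.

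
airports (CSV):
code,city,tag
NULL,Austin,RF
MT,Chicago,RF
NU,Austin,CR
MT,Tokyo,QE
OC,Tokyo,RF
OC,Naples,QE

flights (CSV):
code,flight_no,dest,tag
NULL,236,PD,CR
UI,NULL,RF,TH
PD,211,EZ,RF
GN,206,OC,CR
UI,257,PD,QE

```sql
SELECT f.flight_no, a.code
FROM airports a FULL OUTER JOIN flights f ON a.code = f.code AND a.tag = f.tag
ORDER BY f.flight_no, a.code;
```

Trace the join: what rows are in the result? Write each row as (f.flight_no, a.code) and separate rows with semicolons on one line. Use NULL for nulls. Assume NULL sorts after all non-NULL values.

FULL OUTER JOIN keeps every row from both sides; unmatched rows get NULL for the other side's columns.
Matching on a.code = f.code AND a.tag = f.tag. A NULL in a compared column never satisfies the condition.
Matched pairs: 0; unmatched a rows kept: 6; unmatched f rows kept: 5.

(206, NULL); (211, NULL); (236, NULL); (257, NULL); (NULL, MT); (NULL, MT); (NULL, NU); (NULL, OC); (NULL, OC); (NULL, NULL); (NULL, NULL)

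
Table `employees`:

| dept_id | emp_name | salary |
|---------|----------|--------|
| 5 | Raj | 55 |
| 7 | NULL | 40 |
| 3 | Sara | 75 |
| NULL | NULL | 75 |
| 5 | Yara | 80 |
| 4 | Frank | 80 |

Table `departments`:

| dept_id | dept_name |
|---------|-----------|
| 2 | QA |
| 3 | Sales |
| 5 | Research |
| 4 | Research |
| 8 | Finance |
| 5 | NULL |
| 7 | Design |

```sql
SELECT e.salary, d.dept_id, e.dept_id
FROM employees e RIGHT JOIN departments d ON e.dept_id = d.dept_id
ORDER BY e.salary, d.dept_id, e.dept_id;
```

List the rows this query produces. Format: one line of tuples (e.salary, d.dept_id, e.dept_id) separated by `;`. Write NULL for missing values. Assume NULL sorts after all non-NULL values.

(40, 7, 7); (55, 5, 5); (55, 5, 5); (75, 3, 3); (80, 4, 4); (80, 5, 5); (80, 5, 5); (NULL, 2, NULL); (NULL, 8, NULL)

RIGHT JOIN keeps every row from `departments`; unmatched rows get NULL for `employees`'s columns.
Matching on e.dept_id = d.dept_id. A NULL in a compared column never satisfies the condition.
- dept_id=5: 2 matching d row(s), so 2 row(s) emitted.
- dept_id=7: 1 matching d row(s), so 1 row(s) emitted.
- dept_id=3: 1 matching d row(s), so 1 row(s) emitted.
- dept_id=NULL: no matching d row.
- dept_id=5: 2 matching d row(s), so 2 row(s) emitted.
- dept_id=4: 1 matching d row(s), so 1 row(s) emitted.
- plus 2 unmatched d row(s), each kept with NULL e columns.
After projecting and ordering:
e.salary | d.dept_id | e.dept_id
40 | 7 | 7
55 | 5 | 5
55 | 5 | 5
75 | 3 | 3
80 | 4 | 4
80 | 5 | 5
80 | 5 | 5
NULL | 2 | NULL
NULL | 8 | NULL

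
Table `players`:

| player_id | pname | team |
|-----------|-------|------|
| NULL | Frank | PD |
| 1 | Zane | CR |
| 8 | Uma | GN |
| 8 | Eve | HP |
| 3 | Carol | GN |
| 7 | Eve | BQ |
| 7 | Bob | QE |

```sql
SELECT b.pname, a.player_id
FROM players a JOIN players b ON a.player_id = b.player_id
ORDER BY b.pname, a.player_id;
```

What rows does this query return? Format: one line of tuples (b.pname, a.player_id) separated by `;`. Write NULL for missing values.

(Bob, 7); (Bob, 7); (Carol, 3); (Eve, 7); (Eve, 7); (Eve, 8); (Eve, 8); (Uma, 8); (Uma, 8); (Zane, 1)

INNER JOIN keeps only pairs where the ON condition holds.
Matching on a.player_id = b.player_id. A NULL in a compared column never satisfies the condition.
- a row (player_id=NULL): no match → dropped.
- a row (player_id=1): matches 1 b row(s) → 1 output row(s).
- a row (player_id=8): matches 2 b row(s) → 2 output row(s).
- a row (player_id=8): matches 2 b row(s) → 2 output row(s).
- a row (player_id=3): matches 1 b row(s) → 1 output row(s).
- a row (player_id=7): matches 2 b row(s) → 2 output row(s).
- a row (player_id=7): matches 2 b row(s) → 2 output row(s).
After projecting and ordering:
b.pname | a.player_id
Bob | 7
Bob | 7
Carol | 3
Eve | 7
Eve | 7
Eve | 8
Eve | 8
Uma | 8
Uma | 8
Zane | 1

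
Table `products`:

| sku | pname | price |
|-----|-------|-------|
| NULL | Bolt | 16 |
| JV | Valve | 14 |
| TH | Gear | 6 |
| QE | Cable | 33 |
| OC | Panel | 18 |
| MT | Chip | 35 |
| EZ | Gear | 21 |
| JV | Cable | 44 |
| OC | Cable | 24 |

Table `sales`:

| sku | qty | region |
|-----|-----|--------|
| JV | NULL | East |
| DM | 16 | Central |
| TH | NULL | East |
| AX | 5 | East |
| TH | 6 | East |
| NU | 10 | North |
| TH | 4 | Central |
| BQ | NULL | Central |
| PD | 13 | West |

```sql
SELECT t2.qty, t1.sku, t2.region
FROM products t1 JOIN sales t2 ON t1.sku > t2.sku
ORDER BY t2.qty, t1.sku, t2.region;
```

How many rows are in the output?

35

INNER JOIN keeps only pairs where the ON condition holds.
Matching on t1.sku > t2.sku. A NULL in a compared column never satisfies the condition.
- t1 (sku=NULL) has no partner → excluded.
- t1 (sku=JV) pairs with 3 row(s) of t2.
- t1 (sku=TH) pairs with 6 row(s) of t2.
- t1 (sku=QE) pairs with 6 row(s) of t2.
- t1 (sku=OC) pairs with 5 row(s) of t2.
- t1 (sku=MT) pairs with 4 row(s) of t2.
- t1 (sku=EZ) pairs with 3 row(s) of t2.
- t1 (sku=JV) pairs with 3 row(s) of t2.
- t1 (sku=OC) pairs with 5 row(s) of t2.
Total: 35 rows.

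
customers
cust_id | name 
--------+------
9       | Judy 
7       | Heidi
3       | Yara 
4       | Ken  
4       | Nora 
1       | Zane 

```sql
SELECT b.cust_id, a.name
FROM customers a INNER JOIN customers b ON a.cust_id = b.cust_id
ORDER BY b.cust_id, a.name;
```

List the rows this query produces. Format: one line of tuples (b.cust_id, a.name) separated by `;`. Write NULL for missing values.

(1, Zane); (3, Yara); (4, Ken); (4, Ken); (4, Nora); (4, Nora); (7, Heidi); (9, Judy)

INNER JOIN keeps only pairs where the ON condition holds.
Matching on a.cust_id = b.cust_id.
- cust_id=9: 1 matching b row(s), so 1 row(s) emitted.
- cust_id=7: 1 matching b row(s), so 1 row(s) emitted.
- cust_id=3: 1 matching b row(s), so 1 row(s) emitted.
- cust_id=4: 2 matching b row(s), so 2 row(s) emitted.
- cust_id=4: 2 matching b row(s), so 2 row(s) emitted.
- cust_id=1: 1 matching b row(s), so 1 row(s) emitted.
After projecting and ordering:
b.cust_id | a.name
1 | Zane
3 | Yara
4 | Ken
4 | Ken
4 | Nora
4 | Nora
7 | Heidi
9 | Judy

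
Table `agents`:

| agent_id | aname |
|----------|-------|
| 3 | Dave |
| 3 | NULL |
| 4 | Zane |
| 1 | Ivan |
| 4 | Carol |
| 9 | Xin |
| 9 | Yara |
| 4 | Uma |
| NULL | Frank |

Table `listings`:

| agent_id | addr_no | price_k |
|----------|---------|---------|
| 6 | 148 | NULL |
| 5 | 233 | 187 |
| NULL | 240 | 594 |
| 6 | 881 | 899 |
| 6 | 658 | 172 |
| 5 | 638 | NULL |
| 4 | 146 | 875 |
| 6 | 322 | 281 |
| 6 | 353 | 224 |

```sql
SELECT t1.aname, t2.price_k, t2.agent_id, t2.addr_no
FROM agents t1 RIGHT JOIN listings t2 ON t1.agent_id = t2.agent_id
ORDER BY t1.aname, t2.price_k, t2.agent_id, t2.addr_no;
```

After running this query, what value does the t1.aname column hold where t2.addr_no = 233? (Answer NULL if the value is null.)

NULL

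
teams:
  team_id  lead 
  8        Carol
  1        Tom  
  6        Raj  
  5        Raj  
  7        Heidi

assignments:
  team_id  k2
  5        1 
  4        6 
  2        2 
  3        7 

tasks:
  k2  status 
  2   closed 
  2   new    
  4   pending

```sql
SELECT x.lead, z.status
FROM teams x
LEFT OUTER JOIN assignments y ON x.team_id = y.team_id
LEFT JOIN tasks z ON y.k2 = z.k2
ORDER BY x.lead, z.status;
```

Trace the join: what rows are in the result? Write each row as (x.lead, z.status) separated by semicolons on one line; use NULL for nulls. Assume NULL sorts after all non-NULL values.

(Carol, NULL); (Heidi, NULL); (Raj, NULL); (Raj, NULL); (Tom, NULL)

Joins associate left-to-right: teams LEFT JOIN assignments on team_id gives 5 intermediate row(s).
Then LEFT JOIN `tasks z` on k2: each of those 5 rows is kept; rows whose y.k2 has no match in z get NULL for z's columns.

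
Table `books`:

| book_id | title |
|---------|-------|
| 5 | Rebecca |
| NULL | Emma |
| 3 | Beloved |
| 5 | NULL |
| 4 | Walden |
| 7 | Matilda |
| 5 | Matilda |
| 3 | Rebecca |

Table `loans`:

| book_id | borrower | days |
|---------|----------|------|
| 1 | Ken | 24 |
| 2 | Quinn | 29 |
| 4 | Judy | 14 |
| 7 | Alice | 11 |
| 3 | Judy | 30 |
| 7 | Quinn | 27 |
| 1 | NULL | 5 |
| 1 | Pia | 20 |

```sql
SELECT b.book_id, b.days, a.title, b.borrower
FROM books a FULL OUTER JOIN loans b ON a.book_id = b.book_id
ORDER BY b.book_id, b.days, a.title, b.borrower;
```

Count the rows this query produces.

FULL OUTER JOIN keeps every row from both sides; unmatched rows get NULL for the other side's columns.
Matching on a.book_id = b.book_id. A NULL in a compared column never satisfies the condition.
- book_id=5: no b row matches, row kept with b columns NULL.
- book_id=NULL: no b row matches, row kept with b columns NULL.
- book_id=3: 1 matching b row(s), so 1 row(s) emitted.
- book_id=5: no b row matches, row kept with b columns NULL.
- book_id=4: 1 matching b row(s), so 1 row(s) emitted.
- book_id=7: 2 matching b row(s), so 2 row(s) emitted.
- book_id=5: no b row matches, row kept with b columns NULL.
- book_id=3: 1 matching b row(s), so 1 row(s) emitted.
- 4 row(s) from b found no a partner → padded with NULL.
Total: 5 matched + 8 padded = 13 rows.

13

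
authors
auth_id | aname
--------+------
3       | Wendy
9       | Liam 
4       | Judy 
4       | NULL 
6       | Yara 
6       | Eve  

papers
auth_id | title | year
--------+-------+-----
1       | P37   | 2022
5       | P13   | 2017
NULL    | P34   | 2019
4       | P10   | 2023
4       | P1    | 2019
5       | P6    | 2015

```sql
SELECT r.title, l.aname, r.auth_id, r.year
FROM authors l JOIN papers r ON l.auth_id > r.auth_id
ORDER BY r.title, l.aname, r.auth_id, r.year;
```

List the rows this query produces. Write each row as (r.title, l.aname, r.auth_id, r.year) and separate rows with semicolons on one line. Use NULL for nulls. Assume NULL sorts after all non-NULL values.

INNER JOIN keeps only pairs where the ON condition holds.
Matching on l.auth_id > r.auth_id. A NULL in a compared column never satisfies the condition.
Matched pairs: 18.

(P1, Eve, 4, 2019); (P1, Liam, 4, 2019); (P1, Yara, 4, 2019); (P10, Eve, 4, 2023); (P10, Liam, 4, 2023); (P10, Yara, 4, 2023); (P13, Eve, 5, 2017); (P13, Liam, 5, 2017); (P13, Yara, 5, 2017); (P37, Eve, 1, 2022); (P37, Judy, 1, 2022); (P37, Liam, 1, 2022); (P37, Wendy, 1, 2022); (P37, Yara, 1, 2022); (P37, NULL, 1, 2022); (P6, Eve, 5, 2015); (P6, Liam, 5, 2015); (P6, Yara, 5, 2015)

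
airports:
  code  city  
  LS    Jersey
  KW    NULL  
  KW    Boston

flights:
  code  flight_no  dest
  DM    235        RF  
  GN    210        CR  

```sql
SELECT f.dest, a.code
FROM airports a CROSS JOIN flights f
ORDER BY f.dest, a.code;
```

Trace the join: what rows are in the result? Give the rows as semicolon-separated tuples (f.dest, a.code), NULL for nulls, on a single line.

CROSS JOIN pairs every row of `airports` with every row of `flights`: 3 × 2 = 6 rows.

(CR, KW); (CR, KW); (CR, LS); (RF, KW); (RF, KW); (RF, LS)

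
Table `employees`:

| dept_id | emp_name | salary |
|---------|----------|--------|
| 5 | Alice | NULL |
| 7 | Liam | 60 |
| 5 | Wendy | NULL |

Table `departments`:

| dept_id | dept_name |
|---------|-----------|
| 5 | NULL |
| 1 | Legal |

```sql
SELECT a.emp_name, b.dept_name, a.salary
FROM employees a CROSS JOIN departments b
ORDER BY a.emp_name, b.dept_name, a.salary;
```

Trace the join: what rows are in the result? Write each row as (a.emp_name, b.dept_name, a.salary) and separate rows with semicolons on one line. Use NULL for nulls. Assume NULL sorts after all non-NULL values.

CROSS JOIN pairs every row of `employees` with every row of `departments`: 3 × 2 = 6 rows.
After projecting and ordering:
a.emp_name | b.dept_name | a.salary
Alice | Legal | NULL
Alice | NULL | NULL
Liam | Legal | 60
Liam | NULL | 60
Wendy | Legal | NULL
Wendy | NULL | NULL

(Alice, Legal, NULL); (Alice, NULL, NULL); (Liam, Legal, 60); (Liam, NULL, 60); (Wendy, Legal, NULL); (Wendy, NULL, NULL)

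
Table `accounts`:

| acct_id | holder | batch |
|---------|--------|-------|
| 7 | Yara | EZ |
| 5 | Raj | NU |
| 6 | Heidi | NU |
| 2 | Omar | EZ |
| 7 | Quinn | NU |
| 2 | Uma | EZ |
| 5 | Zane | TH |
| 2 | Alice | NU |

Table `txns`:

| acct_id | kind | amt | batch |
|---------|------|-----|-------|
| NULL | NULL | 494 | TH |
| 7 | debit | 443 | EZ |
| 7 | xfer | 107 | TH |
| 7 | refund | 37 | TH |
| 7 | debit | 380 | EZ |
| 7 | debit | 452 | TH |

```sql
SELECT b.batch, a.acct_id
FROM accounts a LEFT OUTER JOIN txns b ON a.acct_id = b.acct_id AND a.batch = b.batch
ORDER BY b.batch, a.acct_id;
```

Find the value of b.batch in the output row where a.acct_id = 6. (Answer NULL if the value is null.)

LEFT JOIN keeps every row from `accounts`; unmatched rows get NULL for `txns`'s columns.
Matching on a.acct_id = b.acct_id AND a.batch = b.batch. A NULL in a compared column never satisfies the condition.
- a[0] acct_id=7, batch=EZ → 2 match(es) in b → 2 row(s).
- a[1] acct_id=5, batch=NU → no match; kept with NULLs on the b side.
- a[2] acct_id=6, batch=NU → no match; kept with NULLs on the b side.
- a[3] acct_id=2, batch=EZ → no match; kept with NULLs on the b side.
- a[4] acct_id=7, batch=NU → no match; kept with NULLs on the b side.
- a[5] acct_id=2, batch=EZ → no match; kept with NULLs on the b side.
- a[6] acct_id=5, batch=TH → no match; kept with NULLs on the b side.
- a[7] acct_id=2, batch=NU → no match; kept with NULLs on the b side.

NULL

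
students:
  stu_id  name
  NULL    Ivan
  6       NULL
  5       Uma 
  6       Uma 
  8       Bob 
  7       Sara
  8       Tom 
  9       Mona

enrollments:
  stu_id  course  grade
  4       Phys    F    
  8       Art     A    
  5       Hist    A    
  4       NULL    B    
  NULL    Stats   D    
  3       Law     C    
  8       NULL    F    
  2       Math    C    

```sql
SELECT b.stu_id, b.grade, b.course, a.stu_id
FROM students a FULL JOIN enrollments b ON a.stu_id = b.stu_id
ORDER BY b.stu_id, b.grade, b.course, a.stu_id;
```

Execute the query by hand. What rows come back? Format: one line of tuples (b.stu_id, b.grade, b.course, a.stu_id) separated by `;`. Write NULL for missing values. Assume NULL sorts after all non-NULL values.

(2, C, Math, NULL); (3, C, Law, NULL); (4, B, NULL, NULL); (4, F, Phys, NULL); (5, A, Hist, 5); (8, A, Art, 8); (8, A, Art, 8); (8, F, NULL, 8); (8, F, NULL, 8); (NULL, D, Stats, NULL); (NULL, NULL, NULL, 6); (NULL, NULL, NULL, 6); (NULL, NULL, NULL, 7); (NULL, NULL, NULL, 9); (NULL, NULL, NULL, NULL)

FULL OUTER JOIN keeps every row from both sides; unmatched rows get NULL for the other side's columns.
Matching on a.stu_id = b.stu_id. A NULL in a compared column never satisfies the condition.
Matched pairs: 5; unmatched a rows kept: 5; unmatched b rows kept: 5.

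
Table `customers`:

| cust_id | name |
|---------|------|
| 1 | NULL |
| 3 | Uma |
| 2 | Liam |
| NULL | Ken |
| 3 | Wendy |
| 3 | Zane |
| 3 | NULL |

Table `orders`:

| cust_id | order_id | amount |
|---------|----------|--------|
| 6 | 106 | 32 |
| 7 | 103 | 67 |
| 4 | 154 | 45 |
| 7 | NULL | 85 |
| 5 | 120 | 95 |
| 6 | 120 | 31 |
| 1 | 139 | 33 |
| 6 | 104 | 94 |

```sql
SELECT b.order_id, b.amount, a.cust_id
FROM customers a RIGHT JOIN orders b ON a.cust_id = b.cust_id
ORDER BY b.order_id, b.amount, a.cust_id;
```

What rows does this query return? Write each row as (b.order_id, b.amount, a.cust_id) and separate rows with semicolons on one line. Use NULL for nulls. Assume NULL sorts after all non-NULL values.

(103, 67, NULL); (104, 94, NULL); (106, 32, NULL); (120, 31, NULL); (120, 95, NULL); (139, 33, 1); (154, 45, NULL); (NULL, 85, NULL)

RIGHT JOIN keeps every row from `orders`; unmatched rows get NULL for `customers`'s columns.
Matching on a.cust_id = b.cust_id. A NULL in a compared column never satisfies the condition.
Matched pairs: 1; unmatched b rows kept: 7.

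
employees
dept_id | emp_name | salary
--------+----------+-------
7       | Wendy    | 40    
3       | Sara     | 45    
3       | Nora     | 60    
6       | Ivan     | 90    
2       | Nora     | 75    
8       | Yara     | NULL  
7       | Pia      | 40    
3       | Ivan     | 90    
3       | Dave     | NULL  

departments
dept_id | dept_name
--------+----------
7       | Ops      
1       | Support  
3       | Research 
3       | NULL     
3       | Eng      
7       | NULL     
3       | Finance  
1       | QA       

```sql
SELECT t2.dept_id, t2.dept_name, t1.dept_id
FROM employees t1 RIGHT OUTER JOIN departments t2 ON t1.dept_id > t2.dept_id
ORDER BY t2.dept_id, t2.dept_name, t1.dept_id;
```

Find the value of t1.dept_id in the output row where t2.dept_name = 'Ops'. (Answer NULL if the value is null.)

8

RIGHT JOIN keeps every row from `departments`; unmatched rows get NULL for `employees`'s columns.
Matching on t1.dept_id > t2.dept_id.
- dept_id=7: 6 matching t2 row(s), so 6 row(s) emitted.
- dept_id=3: 2 matching t2 row(s), so 2 row(s) emitted.
- dept_id=3: 2 matching t2 row(s), so 2 row(s) emitted.
- dept_id=6: 6 matching t2 row(s), so 6 row(s) emitted.
- dept_id=2: 2 matching t2 row(s), so 2 row(s) emitted.
- dept_id=8: 8 matching t2 row(s), so 8 row(s) emitted.
- dept_id=7: 6 matching t2 row(s), so 6 row(s) emitted.
- dept_id=3: 2 matching t2 row(s), so 2 row(s) emitted.
- dept_id=3: 2 matching t2 row(s), so 2 row(s) emitted.
- every t2 row matched at least one t1 row.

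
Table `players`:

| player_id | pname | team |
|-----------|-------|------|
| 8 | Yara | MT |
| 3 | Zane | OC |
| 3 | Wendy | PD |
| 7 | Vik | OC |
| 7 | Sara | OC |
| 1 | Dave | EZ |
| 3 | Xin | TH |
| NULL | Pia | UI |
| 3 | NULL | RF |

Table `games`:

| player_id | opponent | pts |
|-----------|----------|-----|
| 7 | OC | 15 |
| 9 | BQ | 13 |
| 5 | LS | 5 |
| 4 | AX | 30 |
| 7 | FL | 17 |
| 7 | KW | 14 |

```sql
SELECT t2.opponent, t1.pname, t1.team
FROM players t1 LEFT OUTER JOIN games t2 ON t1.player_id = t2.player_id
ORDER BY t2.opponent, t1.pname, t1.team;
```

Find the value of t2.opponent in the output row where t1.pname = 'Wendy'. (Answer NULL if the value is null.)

NULL

LEFT JOIN keeps every row from `players`; unmatched rows get NULL for `games`'s columns.
Matching on t1.player_id = t2.player_id. A NULL in a compared column never satisfies the condition.
- t1 row (player_id=8): no match → kept, t2 columns NULL.
- t1 row (player_id=3): no match → kept, t2 columns NULL.
- t1 row (player_id=3): no match → kept, t2 columns NULL.
- t1 row (player_id=7): matches 3 t2 row(s) → 3 output row(s).
- t1 row (player_id=7): matches 3 t2 row(s) → 3 output row(s).
- t1 row (player_id=1): no match → kept, t2 columns NULL.
- t1 row (player_id=3): no match → kept, t2 columns NULL.
- t1 row (player_id=NULL): no match → kept, t2 columns NULL.
- t1 row (player_id=3): no match → kept, t2 columns NULL.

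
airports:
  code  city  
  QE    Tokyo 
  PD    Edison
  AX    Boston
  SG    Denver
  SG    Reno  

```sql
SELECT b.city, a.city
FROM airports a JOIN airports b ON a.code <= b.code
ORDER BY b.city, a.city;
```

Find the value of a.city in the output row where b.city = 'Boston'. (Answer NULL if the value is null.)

Boston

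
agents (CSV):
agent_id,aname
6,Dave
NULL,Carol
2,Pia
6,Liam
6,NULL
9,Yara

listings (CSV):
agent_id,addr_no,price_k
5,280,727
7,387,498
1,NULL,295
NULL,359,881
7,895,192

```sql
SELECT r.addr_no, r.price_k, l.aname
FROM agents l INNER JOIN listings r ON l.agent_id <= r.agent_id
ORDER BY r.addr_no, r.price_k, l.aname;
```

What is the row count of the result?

INNER JOIN keeps only pairs where the ON condition holds.
Matching on l.agent_id <= r.agent_id. A NULL in a compared column never satisfies the condition.
- l (agent_id=6) pairs with 2 row(s) of r.
- l (agent_id=NULL) has no partner → excluded.
- l (agent_id=2) pairs with 3 row(s) of r.
- l (agent_id=6) pairs with 2 row(s) of r.
- l (agent_id=6) pairs with 2 row(s) of r.
- l (agent_id=9) has no partner → excluded.
Total: 9 rows.

9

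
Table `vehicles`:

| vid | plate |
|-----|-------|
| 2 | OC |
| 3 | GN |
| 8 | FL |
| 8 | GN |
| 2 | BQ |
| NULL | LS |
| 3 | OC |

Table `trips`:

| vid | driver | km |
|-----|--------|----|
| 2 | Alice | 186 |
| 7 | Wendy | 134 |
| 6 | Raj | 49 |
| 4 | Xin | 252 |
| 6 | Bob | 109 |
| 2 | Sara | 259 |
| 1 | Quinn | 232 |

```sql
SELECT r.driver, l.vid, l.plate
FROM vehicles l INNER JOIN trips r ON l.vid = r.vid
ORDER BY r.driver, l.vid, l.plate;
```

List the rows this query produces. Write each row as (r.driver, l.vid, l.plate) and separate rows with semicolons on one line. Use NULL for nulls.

(Alice, 2, BQ); (Alice, 2, OC); (Sara, 2, BQ); (Sara, 2, OC)

INNER JOIN keeps only pairs where the ON condition holds.
Matching on l.vid = r.vid. A NULL in a compared column never satisfies the condition.
- l (vid=2) pairs with 2 row(s) of r.
- l (vid=3) has no partner → excluded.
- l (vid=8) has no partner → excluded.
- l (vid=8) has no partner → excluded.
- l (vid=2) pairs with 2 row(s) of r.
- l (vid=NULL) has no partner → excluded.
- l (vid=3) has no partner → excluded.
After projecting and ordering:
r.driver | l.vid | l.plate
Alice | 2 | BQ
Alice | 2 | OC
Sara | 2 | BQ
Sara | 2 | OC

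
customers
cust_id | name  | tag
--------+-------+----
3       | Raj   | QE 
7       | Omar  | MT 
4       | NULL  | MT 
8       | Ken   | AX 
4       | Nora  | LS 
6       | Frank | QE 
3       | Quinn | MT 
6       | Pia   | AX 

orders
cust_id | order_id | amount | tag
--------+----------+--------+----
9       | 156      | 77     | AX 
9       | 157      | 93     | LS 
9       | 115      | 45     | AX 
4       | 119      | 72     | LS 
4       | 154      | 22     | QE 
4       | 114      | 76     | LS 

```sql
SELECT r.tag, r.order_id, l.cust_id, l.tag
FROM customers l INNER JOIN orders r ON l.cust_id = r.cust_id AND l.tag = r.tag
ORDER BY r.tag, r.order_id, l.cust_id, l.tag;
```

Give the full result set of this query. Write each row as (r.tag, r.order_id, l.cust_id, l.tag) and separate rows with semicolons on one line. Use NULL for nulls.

(LS, 114, 4, LS); (LS, 119, 4, LS)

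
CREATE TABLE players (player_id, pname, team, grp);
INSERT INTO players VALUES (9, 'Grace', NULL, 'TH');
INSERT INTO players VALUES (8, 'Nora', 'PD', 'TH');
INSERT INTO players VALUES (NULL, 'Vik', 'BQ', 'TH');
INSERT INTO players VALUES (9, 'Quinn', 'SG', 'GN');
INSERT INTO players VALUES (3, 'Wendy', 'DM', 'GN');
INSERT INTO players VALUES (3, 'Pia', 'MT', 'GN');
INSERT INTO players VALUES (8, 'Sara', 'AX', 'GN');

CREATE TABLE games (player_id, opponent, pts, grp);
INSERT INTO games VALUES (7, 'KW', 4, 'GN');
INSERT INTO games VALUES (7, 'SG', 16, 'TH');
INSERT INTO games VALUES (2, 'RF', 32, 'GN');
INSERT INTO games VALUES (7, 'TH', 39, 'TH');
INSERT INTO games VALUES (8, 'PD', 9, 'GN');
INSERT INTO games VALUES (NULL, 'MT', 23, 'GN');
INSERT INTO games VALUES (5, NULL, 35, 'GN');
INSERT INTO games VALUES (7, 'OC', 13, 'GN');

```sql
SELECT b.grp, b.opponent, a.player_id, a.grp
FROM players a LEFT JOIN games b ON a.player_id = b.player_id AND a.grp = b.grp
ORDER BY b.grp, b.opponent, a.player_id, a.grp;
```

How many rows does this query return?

LEFT JOIN keeps every row from `players`; unmatched rows get NULL for `games`'s columns.
Matching on a.player_id = b.player_id AND a.grp = b.grp. A NULL in a compared column never satisfies the condition.
- a (player_id=9, grp=TH) has no partner → padded with NULL.
- a (player_id=8, grp=TH) has no partner → padded with NULL.
- a (player_id=NULL, grp=TH) has no partner → padded with NULL.
- a (player_id=9, grp=GN) has no partner → padded with NULL.
- a (player_id=3, grp=GN) has no partner → padded with NULL.
- a (player_id=3, grp=GN) has no partner → padded with NULL.
- a (player_id=8, grp=GN) pairs with 1 row(s) of b.
Total: 1 matched + 6 padded = 7 rows.

7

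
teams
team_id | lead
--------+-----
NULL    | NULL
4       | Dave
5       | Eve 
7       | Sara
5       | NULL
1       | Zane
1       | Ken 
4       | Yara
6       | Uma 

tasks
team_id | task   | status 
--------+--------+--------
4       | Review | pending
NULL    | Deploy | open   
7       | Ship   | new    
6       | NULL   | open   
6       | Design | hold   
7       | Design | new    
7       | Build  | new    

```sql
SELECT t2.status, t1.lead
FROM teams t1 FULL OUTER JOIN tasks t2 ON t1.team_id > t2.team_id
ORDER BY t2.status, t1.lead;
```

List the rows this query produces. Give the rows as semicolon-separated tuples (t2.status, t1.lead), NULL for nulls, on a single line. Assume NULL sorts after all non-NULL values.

(hold, Sara); (new, NULL); (new, NULL); (new, NULL); (open, Sara); (open, NULL); (pending, Eve); (pending, Sara); (pending, Uma); (pending, NULL); (NULL, Dave); (NULL, Ken); (NULL, Yara); (NULL, Zane); (NULL, NULL)

FULL OUTER JOIN keeps every row from both sides; unmatched rows get NULL for the other side's columns.
Matching on t1.team_id > t2.team_id. A NULL in a compared column never satisfies the condition.
- t1 row (team_id=NULL): no match → kept, t2 columns NULL.
- t1 row (team_id=4): no match → kept, t2 columns NULL.
- t1 row (team_id=5): matches 1 t2 row(s) → 1 output row(s).
- t1 row (team_id=7): matches 3 t2 row(s) → 3 output row(s).
- t1 row (team_id=5): matches 1 t2 row(s) → 1 output row(s).
- t1 row (team_id=1): no match → kept, t2 columns NULL.
- t1 row (team_id=1): no match → kept, t2 columns NULL.
- t1 row (team_id=4): no match → kept, t2 columns NULL.
- t1 row (team_id=6): matches 1 t2 row(s) → 1 output row(s).
- 4 row(s) from t2 found no t1 partner → padded with NULL.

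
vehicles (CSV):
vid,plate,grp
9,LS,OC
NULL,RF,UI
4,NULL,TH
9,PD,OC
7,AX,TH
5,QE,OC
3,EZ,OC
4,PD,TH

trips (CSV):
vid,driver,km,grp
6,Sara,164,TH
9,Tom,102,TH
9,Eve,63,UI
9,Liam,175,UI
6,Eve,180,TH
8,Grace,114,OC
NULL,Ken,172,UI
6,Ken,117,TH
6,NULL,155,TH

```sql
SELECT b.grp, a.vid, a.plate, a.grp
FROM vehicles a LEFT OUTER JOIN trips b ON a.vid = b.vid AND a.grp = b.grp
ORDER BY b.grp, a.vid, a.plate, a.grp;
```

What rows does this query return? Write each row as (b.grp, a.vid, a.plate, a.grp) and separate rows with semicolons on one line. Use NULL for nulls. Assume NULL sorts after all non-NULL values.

(NULL, 3, EZ, OC); (NULL, 4, PD, TH); (NULL, 4, NULL, TH); (NULL, 5, QE, OC); (NULL, 7, AX, TH); (NULL, 9, LS, OC); (NULL, 9, PD, OC); (NULL, NULL, RF, UI)

LEFT JOIN keeps every row from `vehicles`; unmatched rows get NULL for `trips`'s columns.
Matching on a.vid = b.vid AND a.grp = b.grp. A NULL in a compared column never satisfies the condition.
- vid=9, grp=OC: no b row matches, row kept with b columns NULL.
- vid=NULL, grp=UI: no b row matches, row kept with b columns NULL.
- vid=4, grp=TH: no b row matches, row kept with b columns NULL.
- vid=9, grp=OC: no b row matches, row kept with b columns NULL.
- vid=7, grp=TH: no b row matches, row kept with b columns NULL.
- vid=5, grp=OC: no b row matches, row kept with b columns NULL.
- vid=3, grp=OC: no b row matches, row kept with b columns NULL.
- vid=4, grp=TH: no b row matches, row kept with b columns NULL.
After projecting and ordering:
b.grp | a.vid | a.plate | a.grp
NULL | 3 | EZ | OC
NULL | 4 | PD | TH
NULL | 4 | NULL | TH
NULL | 5 | QE | OC
NULL | 7 | AX | TH
NULL | 9 | LS | OC
NULL | 9 | PD | OC
NULL | NULL | RF | UI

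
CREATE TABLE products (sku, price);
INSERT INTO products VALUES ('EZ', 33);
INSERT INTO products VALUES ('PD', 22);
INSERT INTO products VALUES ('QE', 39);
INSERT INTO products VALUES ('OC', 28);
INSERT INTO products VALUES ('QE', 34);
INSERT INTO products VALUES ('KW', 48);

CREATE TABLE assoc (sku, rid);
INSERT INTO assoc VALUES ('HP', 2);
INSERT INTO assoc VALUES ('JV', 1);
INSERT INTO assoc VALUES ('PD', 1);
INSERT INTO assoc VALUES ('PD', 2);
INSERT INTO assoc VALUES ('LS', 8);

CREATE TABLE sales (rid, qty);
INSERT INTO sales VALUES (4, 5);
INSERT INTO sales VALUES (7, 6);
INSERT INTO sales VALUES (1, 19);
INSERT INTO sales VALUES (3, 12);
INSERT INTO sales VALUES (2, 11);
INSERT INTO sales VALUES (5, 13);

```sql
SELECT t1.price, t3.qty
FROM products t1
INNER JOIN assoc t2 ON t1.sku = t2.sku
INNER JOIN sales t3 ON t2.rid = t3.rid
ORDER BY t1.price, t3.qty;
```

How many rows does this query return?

2

Joins associate left-to-right: products INNER JOIN assoc on sku gives 2 intermediate row(s).
Then INNER JOIN `sales t3` on rid: keep only rows whose t2.rid appears in t3.
Result: 2 row(s).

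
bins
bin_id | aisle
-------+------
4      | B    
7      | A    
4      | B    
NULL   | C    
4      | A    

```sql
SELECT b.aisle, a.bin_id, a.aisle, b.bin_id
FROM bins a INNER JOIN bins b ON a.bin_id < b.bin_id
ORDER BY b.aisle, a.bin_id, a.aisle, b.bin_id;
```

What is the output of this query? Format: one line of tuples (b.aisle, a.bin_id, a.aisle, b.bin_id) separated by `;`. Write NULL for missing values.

INNER JOIN keeps only pairs where the ON condition holds.
Matching on a.bin_id < b.bin_id. A NULL in a compared column never satisfies the condition.
- a (bin_id=4) pairs with 1 row(s) of b.
- a (bin_id=7) has no partner → excluded.
- a (bin_id=4) pairs with 1 row(s) of b.
- a (bin_id=NULL) has no partner → excluded.
- a (bin_id=4) pairs with 1 row(s) of b.
After projecting and ordering:
b.aisle | a.bin_id | a.aisle | b.bin_id
A | 4 | A | 7
A | 4 | B | 7
A | 4 | B | 7

(A, 4, A, 7); (A, 4, B, 7); (A, 4, B, 7)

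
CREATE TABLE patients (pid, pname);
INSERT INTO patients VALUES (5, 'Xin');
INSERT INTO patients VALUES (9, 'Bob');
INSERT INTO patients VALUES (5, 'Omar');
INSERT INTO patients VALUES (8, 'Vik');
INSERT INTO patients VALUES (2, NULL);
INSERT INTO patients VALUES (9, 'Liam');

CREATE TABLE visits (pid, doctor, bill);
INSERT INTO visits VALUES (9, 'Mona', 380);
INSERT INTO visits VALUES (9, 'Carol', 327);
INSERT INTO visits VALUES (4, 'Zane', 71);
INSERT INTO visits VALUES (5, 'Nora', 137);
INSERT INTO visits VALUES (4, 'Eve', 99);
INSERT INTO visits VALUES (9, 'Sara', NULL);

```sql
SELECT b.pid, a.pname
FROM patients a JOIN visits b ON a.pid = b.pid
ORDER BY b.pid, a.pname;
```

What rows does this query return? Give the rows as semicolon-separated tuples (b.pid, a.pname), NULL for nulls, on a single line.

(5, Omar); (5, Xin); (9, Bob); (9, Bob); (9, Bob); (9, Liam); (9, Liam); (9, Liam)

INNER JOIN keeps only pairs where the ON condition holds.
Matching on a.pid = b.pid.
Matched pairs: 8.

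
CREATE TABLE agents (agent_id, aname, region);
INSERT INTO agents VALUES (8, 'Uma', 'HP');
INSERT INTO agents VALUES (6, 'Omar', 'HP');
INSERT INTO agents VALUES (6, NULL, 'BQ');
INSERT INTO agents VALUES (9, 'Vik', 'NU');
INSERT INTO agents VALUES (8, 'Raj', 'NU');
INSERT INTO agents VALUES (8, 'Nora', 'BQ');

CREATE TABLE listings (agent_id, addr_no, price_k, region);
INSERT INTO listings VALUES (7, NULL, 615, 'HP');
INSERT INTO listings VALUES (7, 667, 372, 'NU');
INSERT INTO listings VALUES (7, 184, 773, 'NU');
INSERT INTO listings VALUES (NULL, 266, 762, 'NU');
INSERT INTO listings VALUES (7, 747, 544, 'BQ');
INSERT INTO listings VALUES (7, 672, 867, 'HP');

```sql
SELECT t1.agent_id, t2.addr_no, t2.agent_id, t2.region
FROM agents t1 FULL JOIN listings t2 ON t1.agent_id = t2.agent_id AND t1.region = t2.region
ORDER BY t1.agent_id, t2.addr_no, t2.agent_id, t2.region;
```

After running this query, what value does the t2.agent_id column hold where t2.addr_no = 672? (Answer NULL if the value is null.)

7

FULL OUTER JOIN keeps every row from both sides; unmatched rows get NULL for the other side's columns.
Matching on t1.agent_id = t2.agent_id AND t1.region = t2.region. A NULL in a compared column never satisfies the condition.
- t1 (agent_id=8, region=HP) has no partner → padded with NULL.
- t1 (agent_id=6, region=HP) has no partner → padded with NULL.
- t1 (agent_id=6, region=BQ) has no partner → padded with NULL.
- t1 (agent_id=9, region=NU) has no partner → padded with NULL.
- t1 (agent_id=8, region=NU) has no partner → padded with NULL.
- t1 (agent_id=8, region=BQ) has no partner → padded with NULL.
- plus 6 unmatched t2 row(s), each kept with NULL t1 columns.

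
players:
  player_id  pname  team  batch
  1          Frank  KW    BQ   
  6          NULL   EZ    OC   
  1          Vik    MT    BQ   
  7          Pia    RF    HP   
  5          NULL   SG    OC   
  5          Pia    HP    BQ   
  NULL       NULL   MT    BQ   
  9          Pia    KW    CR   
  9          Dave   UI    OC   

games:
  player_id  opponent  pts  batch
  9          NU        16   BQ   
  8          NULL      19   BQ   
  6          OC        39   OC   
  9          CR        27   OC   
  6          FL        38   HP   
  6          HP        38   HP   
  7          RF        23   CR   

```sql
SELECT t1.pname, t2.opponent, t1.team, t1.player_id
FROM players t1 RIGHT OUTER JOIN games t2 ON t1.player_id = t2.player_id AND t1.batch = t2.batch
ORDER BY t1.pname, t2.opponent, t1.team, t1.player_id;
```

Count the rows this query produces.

7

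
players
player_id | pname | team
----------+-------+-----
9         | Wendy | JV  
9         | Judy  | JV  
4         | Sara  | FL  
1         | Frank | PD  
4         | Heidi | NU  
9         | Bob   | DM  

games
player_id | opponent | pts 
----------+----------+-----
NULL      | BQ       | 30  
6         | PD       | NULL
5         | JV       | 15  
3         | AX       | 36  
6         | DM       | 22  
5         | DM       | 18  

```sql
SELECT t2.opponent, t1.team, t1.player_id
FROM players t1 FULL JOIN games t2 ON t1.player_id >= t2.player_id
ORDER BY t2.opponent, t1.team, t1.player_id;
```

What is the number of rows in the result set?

19

FULL OUTER JOIN keeps every row from both sides; unmatched rows get NULL for the other side's columns.
Matching on t1.player_id >= t2.player_id. A NULL in a compared column never satisfies the condition.
- player_id=9: 5 matching t2 row(s), so 5 row(s) emitted.
- player_id=9: 5 matching t2 row(s), so 5 row(s) emitted.
- player_id=4: 1 matching t2 row(s), so 1 row(s) emitted.
- player_id=1: no t2 row matches, row kept with t2 columns NULL.
- player_id=4: 1 matching t2 row(s), so 1 row(s) emitted.
- player_id=9: 5 matching t2 row(s), so 5 row(s) emitted.
- 1 row(s) from t2 found no t1 partner → padded with NULL.
Total: 17 matched + 2 padded = 19 rows.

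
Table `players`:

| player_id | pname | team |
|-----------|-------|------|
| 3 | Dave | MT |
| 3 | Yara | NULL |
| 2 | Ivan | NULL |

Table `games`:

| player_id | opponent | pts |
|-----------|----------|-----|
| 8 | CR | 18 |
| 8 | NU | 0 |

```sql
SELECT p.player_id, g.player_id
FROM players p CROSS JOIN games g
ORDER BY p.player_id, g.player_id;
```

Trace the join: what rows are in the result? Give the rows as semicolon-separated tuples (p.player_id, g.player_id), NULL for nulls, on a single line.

CROSS JOIN pairs every row of `players` with every row of `games`: 3 × 2 = 6 rows.
After projecting and ordering:
p.player_id | g.player_id
2 | 8
2 | 8
3 | 8
3 | 8
3 | 8
3 | 8

(2, 8); (2, 8); (3, 8); (3, 8); (3, 8); (3, 8)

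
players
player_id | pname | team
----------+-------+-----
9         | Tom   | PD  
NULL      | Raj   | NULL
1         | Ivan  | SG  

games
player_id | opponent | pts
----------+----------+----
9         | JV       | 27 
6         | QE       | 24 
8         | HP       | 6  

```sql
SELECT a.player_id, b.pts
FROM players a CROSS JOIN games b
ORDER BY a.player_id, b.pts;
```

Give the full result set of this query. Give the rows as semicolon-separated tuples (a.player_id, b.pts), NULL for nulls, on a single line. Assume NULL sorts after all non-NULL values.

CROSS JOIN pairs every row of `players` with every row of `games`: 3 × 3 = 9 rows.
After projecting and ordering:
a.player_id | b.pts
1 | 6
1 | 24
1 | 27
9 | 6
9 | 24
9 | 27
NULL | 6
NULL | 24
NULL | 27

(1, 6); (1, 24); (1, 27); (9, 6); (9, 24); (9, 27); (NULL, 6); (NULL, 24); (NULL, 27)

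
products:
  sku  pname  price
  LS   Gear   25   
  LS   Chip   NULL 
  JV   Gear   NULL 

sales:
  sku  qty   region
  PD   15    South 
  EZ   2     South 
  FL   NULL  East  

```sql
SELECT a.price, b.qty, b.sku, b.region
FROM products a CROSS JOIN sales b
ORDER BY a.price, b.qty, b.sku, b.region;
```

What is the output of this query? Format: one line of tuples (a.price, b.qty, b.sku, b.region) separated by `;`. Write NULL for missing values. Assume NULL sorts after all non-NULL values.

CROSS JOIN pairs every row of `products` with every row of `sales`: 3 × 3 = 9 rows.
After projecting and ordering:
a.price | b.qty | b.sku | b.region
25 | 2 | EZ | South
25 | 15 | PD | South
25 | NULL | FL | East
NULL | 2 | EZ | South
NULL | 2 | EZ | South
NULL | 15 | PD | South
NULL | 15 | PD | South
NULL | NULL | FL | East
NULL | NULL | FL | East

(25, 2, EZ, South); (25, 15, PD, South); (25, NULL, FL, East); (NULL, 2, EZ, South); (NULL, 2, EZ, South); (NULL, 15, PD, South); (NULL, 15, PD, South); (NULL, NULL, FL, East); (NULL, NULL, FL, East)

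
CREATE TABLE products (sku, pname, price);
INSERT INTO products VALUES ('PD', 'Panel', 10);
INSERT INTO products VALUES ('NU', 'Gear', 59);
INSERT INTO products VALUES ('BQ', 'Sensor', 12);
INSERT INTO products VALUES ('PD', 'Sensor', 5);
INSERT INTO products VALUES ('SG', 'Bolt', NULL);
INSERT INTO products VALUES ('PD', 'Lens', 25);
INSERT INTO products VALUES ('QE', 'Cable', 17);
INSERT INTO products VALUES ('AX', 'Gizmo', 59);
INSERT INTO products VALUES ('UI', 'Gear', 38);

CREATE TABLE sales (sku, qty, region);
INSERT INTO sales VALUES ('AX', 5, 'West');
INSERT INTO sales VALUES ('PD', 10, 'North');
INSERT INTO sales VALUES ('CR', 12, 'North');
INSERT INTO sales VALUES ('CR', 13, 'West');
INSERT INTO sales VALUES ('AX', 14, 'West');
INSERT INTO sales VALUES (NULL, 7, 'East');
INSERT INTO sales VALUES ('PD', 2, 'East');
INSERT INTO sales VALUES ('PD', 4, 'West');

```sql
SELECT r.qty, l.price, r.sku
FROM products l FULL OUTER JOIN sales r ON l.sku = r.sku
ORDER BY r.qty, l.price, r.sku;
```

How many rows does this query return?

19

FULL OUTER JOIN keeps every row from both sides; unmatched rows get NULL for the other side's columns.
Matching on l.sku = r.sku. A NULL in a compared column never satisfies the condition.
- sku=PD: 3 matching r row(s), so 3 row(s) emitted.
- sku=NU: no r row matches, row kept with r columns NULL.
- sku=BQ: no r row matches, row kept with r columns NULL.
- sku=PD: 3 matching r row(s), so 3 row(s) emitted.
- sku=SG: no r row matches, row kept with r columns NULL.
- sku=PD: 3 matching r row(s), so 3 row(s) emitted.
- sku=QE: no r row matches, row kept with r columns NULL.
- sku=AX: 2 matching r row(s), so 2 row(s) emitted.
- sku=UI: no r row matches, row kept with r columns NULL.
- 3 row(s) from r found no l partner → padded with NULL.
Total: 11 matched + 8 padded = 19 rows.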